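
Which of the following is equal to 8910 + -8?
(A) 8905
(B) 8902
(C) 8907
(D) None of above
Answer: B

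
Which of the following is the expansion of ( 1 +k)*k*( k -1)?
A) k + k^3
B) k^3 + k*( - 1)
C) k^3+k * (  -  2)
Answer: B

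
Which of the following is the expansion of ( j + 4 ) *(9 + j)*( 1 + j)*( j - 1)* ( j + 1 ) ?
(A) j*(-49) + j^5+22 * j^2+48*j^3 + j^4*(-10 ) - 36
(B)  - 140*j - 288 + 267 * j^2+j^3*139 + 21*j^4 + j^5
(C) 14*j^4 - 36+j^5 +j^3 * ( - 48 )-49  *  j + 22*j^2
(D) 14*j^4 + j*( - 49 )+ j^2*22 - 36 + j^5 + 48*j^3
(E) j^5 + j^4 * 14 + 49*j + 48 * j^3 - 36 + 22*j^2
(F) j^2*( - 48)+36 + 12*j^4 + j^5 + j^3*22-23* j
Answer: D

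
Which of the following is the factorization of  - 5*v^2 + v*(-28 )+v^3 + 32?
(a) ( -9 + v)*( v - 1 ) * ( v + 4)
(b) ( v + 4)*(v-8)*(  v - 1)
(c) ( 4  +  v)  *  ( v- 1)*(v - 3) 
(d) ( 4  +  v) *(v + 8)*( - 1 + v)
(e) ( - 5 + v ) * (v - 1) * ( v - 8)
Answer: b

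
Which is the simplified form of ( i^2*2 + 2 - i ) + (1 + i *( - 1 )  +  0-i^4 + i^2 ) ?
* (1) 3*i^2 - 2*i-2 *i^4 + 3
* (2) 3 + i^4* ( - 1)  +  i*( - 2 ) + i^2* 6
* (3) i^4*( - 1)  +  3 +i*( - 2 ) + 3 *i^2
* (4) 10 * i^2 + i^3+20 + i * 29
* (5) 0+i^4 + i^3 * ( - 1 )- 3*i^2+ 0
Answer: 3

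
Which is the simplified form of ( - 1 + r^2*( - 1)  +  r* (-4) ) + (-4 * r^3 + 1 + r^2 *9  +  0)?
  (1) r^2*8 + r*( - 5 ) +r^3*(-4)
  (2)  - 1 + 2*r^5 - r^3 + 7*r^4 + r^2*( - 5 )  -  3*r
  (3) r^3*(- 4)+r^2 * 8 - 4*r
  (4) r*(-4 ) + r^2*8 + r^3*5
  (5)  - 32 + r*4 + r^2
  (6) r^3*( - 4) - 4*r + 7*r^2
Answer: 3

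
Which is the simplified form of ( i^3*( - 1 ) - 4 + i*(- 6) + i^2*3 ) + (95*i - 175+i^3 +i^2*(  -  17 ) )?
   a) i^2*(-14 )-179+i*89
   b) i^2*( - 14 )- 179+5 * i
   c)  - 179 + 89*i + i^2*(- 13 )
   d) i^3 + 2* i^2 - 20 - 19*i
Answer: a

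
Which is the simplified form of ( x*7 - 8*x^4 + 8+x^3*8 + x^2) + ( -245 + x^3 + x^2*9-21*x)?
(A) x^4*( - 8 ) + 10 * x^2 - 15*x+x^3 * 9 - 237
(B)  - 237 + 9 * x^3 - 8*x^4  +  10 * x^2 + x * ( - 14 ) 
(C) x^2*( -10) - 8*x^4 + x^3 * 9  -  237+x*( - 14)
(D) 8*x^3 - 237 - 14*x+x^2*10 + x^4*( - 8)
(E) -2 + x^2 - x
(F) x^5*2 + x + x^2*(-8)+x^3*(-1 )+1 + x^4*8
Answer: B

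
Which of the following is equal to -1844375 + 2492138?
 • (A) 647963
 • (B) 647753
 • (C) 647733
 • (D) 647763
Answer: D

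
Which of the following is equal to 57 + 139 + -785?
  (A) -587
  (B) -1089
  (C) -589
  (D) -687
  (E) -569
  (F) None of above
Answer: C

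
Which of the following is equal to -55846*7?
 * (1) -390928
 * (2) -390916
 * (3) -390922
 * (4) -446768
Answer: 3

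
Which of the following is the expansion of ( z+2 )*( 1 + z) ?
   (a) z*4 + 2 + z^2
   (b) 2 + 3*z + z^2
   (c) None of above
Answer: b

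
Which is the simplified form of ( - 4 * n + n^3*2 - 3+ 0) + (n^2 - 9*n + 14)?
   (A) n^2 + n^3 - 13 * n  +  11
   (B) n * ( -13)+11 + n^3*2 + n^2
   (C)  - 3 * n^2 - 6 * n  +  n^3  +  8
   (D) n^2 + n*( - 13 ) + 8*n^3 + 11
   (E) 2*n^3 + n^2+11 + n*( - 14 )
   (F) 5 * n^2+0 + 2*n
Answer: B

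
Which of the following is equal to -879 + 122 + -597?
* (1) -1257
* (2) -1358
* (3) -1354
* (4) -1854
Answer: 3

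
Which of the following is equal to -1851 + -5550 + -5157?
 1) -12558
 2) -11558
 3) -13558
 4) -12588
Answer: 1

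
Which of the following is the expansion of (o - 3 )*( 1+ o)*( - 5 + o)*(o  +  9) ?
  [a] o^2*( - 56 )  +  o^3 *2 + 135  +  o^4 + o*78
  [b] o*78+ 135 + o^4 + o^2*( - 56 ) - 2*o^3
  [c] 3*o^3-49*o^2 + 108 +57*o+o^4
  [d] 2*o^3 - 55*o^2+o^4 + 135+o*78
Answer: a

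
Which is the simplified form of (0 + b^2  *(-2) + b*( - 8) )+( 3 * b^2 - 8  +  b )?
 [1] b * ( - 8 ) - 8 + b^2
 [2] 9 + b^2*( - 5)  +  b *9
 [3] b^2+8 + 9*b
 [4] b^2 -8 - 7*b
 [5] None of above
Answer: 4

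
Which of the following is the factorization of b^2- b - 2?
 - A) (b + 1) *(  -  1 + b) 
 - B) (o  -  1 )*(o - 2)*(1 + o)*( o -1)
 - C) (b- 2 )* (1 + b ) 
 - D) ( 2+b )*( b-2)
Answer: C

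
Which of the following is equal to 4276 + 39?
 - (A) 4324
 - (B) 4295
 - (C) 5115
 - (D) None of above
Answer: D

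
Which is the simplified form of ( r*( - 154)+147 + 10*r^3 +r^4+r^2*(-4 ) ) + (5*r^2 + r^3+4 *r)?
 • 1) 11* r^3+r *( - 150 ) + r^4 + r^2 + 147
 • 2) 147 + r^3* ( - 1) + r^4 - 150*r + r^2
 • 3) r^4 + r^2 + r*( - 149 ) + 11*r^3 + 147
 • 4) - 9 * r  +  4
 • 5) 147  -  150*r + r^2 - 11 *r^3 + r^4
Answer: 1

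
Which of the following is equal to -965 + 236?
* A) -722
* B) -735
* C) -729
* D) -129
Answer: C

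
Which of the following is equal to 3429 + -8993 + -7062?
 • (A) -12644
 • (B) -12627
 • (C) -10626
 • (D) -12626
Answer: D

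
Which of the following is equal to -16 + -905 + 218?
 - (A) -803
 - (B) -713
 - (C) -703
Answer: C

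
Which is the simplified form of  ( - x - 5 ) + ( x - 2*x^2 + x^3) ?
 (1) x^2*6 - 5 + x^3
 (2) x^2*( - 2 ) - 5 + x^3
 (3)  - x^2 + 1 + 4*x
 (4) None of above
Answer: 2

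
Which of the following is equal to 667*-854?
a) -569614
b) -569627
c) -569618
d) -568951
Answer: c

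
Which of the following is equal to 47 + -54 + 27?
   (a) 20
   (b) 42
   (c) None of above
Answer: a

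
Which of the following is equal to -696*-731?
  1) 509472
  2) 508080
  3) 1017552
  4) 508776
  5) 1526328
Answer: 4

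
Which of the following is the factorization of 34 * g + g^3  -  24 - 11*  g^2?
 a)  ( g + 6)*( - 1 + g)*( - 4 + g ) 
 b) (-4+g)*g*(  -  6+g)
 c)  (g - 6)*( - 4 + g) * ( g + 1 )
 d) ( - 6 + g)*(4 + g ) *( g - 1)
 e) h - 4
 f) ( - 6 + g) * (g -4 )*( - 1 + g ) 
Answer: f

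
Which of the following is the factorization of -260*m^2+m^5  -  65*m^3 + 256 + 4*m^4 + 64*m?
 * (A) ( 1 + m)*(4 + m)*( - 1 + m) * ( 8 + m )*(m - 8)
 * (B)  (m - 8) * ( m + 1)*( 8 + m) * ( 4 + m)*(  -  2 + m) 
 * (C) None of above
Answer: A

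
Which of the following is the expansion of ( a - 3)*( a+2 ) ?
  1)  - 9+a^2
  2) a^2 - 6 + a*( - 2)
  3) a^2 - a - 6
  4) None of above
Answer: 3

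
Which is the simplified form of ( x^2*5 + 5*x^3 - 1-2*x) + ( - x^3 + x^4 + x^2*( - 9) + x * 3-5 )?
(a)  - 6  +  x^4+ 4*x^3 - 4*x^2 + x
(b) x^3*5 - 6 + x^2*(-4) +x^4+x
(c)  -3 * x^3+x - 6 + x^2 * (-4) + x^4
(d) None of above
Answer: a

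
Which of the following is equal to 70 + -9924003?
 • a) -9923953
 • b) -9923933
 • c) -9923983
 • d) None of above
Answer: b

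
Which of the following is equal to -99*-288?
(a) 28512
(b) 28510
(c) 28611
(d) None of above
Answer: a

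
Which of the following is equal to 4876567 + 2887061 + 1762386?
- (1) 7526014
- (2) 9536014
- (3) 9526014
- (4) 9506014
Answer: 3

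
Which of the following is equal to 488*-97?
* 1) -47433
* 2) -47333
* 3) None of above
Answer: 3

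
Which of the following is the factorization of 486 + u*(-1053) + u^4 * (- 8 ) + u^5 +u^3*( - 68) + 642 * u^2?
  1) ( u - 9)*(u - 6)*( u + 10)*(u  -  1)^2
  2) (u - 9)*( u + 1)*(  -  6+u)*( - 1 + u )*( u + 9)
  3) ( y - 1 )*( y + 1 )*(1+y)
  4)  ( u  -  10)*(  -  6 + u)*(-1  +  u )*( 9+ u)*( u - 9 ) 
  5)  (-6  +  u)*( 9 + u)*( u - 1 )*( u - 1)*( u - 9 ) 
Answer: 5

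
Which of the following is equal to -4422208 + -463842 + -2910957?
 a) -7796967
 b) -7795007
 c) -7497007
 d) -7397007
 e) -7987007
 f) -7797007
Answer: f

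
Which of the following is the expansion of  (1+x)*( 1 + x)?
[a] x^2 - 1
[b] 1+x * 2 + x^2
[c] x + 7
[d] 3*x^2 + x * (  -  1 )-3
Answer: b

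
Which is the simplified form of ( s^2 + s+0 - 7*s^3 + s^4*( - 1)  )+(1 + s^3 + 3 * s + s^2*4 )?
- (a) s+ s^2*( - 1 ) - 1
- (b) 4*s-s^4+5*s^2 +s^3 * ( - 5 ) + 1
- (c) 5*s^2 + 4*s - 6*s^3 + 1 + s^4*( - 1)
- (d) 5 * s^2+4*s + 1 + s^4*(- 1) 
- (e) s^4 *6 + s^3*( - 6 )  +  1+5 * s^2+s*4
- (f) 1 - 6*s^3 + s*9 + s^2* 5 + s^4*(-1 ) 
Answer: c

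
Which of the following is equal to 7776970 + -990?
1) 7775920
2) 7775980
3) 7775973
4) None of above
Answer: 2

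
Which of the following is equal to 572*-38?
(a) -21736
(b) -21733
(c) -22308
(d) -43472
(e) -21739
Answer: a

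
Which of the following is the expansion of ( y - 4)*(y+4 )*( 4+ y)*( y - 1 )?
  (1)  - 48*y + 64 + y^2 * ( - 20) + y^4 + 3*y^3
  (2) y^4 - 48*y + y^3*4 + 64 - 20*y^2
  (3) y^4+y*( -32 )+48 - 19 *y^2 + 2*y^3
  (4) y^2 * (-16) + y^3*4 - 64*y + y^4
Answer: 1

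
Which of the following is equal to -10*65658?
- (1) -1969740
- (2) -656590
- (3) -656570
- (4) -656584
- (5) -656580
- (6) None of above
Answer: 5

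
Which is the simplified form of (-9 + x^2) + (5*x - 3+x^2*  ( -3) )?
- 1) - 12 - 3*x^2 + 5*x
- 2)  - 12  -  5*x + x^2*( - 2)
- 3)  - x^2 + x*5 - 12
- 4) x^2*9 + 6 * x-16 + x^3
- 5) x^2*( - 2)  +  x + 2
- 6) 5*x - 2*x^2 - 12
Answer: 6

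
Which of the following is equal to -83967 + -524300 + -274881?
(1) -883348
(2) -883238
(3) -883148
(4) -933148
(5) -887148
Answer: 3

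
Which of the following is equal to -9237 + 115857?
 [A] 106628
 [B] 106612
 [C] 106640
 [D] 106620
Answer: D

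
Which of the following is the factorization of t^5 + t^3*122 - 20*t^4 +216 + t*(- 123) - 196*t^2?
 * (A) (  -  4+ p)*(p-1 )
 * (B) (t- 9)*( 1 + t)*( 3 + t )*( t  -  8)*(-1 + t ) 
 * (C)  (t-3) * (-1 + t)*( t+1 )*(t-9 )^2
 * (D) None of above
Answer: D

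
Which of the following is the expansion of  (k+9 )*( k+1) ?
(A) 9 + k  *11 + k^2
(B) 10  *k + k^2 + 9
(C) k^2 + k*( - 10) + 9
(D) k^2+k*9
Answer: B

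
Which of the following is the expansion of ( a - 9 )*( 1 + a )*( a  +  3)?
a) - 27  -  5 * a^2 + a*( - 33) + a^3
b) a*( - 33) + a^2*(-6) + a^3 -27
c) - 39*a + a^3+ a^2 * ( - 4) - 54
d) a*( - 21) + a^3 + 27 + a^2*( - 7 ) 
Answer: a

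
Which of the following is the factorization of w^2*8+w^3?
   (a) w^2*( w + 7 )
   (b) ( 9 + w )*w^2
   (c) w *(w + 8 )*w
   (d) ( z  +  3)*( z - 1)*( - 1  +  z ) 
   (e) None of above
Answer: c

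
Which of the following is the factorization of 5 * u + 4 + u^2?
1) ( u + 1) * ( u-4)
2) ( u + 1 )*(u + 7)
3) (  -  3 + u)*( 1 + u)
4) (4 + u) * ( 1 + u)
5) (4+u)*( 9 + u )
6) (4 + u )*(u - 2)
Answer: 4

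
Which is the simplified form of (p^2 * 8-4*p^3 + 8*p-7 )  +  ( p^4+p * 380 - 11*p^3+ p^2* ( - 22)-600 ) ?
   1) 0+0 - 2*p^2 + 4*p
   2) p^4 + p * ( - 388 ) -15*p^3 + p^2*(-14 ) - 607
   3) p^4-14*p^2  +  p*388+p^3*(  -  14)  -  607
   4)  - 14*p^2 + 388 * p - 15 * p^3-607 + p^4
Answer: 4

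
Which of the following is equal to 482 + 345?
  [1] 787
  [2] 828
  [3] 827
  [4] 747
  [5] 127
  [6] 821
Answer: 3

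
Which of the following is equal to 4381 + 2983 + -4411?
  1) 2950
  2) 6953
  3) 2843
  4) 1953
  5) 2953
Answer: 5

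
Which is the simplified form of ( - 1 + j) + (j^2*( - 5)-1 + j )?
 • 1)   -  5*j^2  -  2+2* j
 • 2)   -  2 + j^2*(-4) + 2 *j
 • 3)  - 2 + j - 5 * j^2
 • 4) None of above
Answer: 1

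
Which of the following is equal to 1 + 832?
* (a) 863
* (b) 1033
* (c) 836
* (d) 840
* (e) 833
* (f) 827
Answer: e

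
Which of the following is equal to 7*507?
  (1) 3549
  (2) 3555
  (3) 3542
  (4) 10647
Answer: 1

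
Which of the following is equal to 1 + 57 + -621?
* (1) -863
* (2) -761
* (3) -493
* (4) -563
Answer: 4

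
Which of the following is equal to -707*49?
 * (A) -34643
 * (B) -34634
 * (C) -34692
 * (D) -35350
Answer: A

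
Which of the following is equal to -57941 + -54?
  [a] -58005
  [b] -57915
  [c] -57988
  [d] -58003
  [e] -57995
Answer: e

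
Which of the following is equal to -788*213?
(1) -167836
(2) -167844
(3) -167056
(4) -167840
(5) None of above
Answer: 2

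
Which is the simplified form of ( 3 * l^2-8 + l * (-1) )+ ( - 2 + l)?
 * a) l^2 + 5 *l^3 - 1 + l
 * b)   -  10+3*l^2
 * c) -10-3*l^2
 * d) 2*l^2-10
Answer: b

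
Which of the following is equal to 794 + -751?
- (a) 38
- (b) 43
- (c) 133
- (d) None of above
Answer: b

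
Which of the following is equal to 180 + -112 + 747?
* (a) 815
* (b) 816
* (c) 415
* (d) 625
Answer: a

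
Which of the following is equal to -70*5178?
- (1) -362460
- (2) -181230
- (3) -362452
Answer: 1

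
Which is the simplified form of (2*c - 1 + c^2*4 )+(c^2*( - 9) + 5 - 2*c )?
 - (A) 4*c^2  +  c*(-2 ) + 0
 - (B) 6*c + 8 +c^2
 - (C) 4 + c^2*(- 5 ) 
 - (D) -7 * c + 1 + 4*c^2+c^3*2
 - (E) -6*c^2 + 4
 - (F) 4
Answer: C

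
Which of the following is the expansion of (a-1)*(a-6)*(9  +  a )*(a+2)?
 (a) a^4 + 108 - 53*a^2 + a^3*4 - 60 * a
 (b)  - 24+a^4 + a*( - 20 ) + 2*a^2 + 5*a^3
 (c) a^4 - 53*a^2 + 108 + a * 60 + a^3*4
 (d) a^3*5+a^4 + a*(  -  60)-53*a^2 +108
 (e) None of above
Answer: a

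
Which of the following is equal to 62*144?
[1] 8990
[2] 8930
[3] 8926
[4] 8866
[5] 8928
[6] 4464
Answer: 5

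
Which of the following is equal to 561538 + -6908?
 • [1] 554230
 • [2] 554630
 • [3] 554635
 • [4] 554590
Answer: 2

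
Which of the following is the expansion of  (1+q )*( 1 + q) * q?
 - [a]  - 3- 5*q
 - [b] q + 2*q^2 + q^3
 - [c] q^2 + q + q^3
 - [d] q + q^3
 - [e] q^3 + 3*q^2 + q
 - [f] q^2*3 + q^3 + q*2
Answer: b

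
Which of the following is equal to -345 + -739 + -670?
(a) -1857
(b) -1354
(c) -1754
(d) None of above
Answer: c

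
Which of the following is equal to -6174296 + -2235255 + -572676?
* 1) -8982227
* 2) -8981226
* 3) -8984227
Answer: 1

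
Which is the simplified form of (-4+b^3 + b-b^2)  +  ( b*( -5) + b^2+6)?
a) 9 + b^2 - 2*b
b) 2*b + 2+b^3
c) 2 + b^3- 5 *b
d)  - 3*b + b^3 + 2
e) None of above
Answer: e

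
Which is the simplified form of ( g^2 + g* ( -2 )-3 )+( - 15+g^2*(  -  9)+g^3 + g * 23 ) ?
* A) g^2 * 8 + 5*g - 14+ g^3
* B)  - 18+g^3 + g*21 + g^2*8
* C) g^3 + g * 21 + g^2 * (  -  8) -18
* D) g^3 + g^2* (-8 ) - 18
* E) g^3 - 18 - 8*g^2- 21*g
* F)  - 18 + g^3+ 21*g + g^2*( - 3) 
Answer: C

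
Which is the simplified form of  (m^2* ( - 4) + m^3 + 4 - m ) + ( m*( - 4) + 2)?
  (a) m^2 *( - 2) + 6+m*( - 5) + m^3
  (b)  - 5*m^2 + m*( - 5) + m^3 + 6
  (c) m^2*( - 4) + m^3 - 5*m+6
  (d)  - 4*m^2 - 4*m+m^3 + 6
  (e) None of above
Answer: c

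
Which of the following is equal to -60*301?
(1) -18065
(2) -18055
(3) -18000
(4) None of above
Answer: 4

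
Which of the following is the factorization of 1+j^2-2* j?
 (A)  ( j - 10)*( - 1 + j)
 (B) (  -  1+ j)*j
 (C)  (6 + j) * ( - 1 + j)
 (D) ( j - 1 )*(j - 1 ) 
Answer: D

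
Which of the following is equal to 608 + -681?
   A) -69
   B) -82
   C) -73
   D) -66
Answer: C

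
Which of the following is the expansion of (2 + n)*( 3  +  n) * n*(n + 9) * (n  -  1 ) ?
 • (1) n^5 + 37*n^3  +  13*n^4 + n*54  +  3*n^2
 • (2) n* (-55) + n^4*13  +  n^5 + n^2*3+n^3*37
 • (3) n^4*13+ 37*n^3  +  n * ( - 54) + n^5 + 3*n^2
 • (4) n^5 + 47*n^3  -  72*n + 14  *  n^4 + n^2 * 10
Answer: 3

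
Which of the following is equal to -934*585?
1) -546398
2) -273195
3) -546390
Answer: 3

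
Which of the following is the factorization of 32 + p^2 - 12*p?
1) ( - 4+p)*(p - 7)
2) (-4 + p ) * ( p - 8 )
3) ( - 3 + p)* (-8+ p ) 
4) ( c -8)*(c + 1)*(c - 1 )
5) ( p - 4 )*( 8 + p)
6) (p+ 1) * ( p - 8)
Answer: 2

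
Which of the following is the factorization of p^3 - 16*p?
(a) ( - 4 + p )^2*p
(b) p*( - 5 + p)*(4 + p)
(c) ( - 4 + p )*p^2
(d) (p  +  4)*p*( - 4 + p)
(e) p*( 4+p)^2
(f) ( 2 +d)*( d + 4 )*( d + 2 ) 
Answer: d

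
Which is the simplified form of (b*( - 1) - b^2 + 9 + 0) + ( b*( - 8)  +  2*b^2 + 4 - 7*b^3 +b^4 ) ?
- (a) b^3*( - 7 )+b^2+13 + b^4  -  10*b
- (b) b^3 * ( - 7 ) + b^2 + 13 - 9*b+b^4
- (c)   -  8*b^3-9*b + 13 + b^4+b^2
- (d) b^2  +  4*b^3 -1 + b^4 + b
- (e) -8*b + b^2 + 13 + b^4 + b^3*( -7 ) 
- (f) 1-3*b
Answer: b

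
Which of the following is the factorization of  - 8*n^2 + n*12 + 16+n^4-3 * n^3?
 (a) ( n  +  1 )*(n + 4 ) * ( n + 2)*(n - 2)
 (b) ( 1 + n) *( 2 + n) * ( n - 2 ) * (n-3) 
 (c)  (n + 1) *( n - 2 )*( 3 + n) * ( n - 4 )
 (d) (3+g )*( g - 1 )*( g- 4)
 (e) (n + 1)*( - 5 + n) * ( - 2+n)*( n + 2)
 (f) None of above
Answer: f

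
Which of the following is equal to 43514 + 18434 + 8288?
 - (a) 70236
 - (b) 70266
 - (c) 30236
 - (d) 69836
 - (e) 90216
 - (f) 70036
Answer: a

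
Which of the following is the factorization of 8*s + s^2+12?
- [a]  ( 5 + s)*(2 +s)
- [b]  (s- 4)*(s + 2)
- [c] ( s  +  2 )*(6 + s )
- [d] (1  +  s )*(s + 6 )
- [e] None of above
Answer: c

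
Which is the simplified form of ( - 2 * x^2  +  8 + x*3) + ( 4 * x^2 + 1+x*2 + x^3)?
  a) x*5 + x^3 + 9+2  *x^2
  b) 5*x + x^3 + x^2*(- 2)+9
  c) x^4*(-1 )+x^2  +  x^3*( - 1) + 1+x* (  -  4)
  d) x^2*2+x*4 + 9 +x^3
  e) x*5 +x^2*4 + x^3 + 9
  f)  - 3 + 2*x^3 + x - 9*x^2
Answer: a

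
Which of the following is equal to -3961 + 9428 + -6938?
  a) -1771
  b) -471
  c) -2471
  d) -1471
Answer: d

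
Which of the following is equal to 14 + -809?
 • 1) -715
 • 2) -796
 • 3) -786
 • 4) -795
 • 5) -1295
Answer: 4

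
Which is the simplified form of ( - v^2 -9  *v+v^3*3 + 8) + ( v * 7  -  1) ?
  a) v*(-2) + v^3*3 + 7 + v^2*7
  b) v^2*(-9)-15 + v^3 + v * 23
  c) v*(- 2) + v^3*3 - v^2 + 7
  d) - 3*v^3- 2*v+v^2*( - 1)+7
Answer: c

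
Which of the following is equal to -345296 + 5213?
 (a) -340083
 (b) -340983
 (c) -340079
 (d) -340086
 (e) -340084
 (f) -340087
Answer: a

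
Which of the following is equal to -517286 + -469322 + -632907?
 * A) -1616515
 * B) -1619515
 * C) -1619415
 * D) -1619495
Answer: B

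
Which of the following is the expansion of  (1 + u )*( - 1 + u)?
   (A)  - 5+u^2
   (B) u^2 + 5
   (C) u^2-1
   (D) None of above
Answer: C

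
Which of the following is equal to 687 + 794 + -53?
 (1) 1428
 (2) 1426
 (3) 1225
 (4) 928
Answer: 1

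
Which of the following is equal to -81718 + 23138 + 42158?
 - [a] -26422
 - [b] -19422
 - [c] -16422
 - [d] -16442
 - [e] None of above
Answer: c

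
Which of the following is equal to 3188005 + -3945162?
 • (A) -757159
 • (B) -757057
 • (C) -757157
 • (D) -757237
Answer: C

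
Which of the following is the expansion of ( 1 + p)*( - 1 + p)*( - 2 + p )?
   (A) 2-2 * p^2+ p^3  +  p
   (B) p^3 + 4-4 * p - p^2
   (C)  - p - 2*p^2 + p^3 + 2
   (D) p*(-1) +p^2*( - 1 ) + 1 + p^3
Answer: C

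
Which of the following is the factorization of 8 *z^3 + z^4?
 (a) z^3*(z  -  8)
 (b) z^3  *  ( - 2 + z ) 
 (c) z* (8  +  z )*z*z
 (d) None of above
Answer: c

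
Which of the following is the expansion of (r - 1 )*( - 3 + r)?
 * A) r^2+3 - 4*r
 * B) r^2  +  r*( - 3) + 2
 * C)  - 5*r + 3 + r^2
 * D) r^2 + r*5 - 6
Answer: A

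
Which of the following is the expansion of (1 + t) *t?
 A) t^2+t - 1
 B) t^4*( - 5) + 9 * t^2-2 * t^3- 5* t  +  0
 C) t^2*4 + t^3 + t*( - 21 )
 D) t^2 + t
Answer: D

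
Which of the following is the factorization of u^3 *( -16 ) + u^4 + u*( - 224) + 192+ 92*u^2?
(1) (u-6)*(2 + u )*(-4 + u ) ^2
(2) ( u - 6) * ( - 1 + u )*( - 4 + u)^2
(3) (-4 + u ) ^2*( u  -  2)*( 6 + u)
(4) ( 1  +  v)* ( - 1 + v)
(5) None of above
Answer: 5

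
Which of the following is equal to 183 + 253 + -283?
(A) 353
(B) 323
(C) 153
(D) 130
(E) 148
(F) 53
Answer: C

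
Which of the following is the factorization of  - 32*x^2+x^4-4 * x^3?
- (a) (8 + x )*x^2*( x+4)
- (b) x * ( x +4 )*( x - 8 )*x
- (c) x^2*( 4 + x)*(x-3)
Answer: b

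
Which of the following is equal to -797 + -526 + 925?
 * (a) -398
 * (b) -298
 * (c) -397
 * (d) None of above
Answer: a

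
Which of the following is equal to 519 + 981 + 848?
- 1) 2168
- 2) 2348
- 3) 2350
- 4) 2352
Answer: 2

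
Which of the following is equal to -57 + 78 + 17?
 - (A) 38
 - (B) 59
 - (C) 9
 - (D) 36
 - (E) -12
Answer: A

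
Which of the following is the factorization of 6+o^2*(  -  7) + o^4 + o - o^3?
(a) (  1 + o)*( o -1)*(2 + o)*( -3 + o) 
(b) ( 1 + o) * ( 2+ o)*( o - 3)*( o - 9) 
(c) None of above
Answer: a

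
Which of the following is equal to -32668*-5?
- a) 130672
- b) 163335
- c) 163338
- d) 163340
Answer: d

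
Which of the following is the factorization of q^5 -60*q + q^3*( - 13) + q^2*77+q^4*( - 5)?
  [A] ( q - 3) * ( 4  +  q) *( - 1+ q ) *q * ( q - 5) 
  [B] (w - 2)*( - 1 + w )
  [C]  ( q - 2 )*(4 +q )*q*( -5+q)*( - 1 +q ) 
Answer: A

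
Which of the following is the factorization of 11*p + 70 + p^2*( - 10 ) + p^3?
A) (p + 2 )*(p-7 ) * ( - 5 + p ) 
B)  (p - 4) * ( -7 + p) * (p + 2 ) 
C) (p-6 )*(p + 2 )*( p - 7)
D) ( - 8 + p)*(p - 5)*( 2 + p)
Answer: A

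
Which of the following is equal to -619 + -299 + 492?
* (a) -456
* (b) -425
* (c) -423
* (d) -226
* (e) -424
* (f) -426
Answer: f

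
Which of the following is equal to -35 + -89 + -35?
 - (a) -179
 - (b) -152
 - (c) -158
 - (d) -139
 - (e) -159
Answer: e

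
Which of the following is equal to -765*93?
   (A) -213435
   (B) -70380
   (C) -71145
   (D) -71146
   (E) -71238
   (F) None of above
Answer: C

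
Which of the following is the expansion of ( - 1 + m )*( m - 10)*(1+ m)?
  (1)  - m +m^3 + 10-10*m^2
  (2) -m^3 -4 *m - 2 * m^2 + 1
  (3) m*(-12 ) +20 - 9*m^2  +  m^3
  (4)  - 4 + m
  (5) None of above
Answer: 1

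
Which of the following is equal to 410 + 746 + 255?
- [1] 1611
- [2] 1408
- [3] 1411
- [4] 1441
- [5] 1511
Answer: 3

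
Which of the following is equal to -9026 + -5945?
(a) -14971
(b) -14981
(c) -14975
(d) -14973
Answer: a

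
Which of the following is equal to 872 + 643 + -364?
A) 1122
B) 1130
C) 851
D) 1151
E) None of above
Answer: D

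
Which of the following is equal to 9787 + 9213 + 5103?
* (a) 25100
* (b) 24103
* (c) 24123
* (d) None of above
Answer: b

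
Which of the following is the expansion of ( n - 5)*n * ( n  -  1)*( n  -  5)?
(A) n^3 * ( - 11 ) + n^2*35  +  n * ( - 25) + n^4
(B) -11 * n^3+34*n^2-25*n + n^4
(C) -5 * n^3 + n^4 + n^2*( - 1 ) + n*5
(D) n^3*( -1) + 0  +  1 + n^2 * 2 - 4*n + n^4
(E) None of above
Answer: A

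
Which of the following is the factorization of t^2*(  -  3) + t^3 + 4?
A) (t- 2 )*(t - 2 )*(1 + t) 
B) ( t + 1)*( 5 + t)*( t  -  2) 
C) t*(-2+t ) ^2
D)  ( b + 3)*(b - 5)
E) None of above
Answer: A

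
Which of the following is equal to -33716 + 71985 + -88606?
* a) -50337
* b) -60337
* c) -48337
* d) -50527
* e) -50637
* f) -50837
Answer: a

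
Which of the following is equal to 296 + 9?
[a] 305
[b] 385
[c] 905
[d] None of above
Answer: a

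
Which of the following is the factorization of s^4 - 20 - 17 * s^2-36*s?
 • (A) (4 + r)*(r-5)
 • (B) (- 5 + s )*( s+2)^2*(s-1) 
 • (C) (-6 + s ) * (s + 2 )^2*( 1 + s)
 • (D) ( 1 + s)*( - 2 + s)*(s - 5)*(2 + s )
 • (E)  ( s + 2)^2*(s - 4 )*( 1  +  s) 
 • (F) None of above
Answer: F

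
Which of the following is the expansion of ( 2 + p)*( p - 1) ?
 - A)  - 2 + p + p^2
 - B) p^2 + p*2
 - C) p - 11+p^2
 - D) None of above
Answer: A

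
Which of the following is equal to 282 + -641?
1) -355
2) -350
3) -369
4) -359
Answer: 4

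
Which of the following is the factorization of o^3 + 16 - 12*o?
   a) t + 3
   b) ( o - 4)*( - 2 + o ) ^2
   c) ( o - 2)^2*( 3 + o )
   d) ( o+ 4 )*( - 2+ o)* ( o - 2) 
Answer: d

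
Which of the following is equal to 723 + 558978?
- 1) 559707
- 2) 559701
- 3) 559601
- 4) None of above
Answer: 2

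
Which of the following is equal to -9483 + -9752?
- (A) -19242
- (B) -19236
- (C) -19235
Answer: C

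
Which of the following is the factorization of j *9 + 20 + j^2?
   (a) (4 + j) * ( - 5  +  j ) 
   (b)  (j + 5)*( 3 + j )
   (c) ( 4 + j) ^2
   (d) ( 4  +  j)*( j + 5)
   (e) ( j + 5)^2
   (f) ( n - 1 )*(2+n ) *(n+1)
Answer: d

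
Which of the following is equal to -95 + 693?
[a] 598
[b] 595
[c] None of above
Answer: a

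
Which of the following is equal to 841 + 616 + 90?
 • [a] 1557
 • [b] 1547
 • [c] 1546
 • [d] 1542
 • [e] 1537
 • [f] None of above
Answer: b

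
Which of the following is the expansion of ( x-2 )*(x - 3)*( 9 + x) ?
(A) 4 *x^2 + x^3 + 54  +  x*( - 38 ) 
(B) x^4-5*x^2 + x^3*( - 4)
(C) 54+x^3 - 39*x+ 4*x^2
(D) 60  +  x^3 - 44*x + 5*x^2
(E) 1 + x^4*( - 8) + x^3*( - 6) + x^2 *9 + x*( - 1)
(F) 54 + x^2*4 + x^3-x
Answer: C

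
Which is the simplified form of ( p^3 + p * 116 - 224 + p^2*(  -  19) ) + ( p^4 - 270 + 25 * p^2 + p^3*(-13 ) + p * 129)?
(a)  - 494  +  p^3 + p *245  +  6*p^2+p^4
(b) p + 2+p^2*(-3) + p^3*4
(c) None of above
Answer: c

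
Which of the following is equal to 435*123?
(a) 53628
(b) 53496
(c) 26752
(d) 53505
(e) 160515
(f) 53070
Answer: d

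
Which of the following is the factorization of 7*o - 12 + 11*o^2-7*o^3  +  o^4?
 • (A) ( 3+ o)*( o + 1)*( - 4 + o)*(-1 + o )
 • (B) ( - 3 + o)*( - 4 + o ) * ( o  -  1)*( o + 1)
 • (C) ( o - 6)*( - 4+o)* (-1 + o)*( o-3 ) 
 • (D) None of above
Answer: B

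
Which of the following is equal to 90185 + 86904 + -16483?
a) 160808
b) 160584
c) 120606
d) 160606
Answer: d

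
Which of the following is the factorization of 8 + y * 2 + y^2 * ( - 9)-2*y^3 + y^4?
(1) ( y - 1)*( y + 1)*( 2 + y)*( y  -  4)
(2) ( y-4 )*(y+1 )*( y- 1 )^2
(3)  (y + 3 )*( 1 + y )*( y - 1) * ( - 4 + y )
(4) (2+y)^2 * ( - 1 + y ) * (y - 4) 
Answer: 1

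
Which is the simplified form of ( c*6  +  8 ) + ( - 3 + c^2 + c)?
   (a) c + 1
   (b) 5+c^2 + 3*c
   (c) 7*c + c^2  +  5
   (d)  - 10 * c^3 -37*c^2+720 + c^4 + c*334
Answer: c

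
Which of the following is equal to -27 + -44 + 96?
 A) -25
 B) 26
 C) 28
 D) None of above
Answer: D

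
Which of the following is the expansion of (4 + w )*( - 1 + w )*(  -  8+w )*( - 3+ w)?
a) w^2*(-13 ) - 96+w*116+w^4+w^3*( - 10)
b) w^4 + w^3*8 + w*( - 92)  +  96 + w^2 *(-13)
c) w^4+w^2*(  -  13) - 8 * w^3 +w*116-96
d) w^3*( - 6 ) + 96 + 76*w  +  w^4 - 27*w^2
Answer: c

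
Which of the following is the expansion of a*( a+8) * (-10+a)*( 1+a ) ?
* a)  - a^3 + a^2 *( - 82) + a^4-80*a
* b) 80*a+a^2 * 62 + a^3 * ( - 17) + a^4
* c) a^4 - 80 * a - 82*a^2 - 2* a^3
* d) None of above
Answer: a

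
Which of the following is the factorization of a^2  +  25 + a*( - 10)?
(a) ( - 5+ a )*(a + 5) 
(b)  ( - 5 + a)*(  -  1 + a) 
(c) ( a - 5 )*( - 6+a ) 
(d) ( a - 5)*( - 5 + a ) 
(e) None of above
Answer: d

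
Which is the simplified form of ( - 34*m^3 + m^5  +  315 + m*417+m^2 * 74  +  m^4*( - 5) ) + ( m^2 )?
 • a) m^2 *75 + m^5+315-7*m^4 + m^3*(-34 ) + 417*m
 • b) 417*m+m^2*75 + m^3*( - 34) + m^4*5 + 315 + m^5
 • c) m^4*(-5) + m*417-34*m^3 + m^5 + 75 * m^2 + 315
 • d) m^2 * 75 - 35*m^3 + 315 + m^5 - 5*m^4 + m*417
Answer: c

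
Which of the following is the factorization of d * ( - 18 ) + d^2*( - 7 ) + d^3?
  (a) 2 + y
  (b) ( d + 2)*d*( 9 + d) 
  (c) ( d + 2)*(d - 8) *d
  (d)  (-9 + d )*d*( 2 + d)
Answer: d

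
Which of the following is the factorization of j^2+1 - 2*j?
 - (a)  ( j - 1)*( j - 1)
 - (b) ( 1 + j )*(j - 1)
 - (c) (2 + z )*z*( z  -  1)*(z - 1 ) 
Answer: a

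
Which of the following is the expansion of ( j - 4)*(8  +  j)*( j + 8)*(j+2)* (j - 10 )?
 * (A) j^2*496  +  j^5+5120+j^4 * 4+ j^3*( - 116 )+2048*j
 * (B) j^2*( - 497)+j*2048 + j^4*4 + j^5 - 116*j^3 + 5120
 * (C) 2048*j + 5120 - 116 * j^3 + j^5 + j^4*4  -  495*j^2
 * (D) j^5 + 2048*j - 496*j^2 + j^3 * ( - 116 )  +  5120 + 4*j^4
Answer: D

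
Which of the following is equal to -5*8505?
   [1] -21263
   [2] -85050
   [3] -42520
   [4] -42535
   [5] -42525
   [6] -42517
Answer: 5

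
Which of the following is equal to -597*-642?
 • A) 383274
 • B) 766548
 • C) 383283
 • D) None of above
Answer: A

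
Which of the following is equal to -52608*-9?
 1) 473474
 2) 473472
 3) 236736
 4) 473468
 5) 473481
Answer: 2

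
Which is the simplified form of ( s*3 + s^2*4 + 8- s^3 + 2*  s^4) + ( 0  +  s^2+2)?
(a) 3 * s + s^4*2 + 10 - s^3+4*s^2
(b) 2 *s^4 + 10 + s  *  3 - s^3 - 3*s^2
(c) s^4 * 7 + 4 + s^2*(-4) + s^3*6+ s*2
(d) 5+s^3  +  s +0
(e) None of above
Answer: e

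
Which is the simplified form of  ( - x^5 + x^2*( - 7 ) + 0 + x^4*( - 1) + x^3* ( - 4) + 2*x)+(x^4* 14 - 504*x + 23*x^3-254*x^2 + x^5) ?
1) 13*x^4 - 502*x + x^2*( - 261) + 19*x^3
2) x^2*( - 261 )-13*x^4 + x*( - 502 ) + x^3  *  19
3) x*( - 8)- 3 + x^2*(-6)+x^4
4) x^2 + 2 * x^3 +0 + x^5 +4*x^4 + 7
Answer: 1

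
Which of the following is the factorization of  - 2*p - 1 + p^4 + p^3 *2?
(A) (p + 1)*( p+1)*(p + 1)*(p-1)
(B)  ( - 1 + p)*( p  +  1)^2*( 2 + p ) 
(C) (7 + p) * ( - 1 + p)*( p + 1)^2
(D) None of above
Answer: A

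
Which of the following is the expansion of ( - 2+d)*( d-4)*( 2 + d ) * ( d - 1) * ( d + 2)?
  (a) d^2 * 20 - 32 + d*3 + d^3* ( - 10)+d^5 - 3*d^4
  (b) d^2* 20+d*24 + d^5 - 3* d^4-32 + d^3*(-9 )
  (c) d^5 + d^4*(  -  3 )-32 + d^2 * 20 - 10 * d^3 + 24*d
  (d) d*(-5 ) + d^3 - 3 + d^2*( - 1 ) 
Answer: c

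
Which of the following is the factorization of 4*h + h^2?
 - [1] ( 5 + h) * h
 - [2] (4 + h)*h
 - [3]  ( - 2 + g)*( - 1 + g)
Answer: 2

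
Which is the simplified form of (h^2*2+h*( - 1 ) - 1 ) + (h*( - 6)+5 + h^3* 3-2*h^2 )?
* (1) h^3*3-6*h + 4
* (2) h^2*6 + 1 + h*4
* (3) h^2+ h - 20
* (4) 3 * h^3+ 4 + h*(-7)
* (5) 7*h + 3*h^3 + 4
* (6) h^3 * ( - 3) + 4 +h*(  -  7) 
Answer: 4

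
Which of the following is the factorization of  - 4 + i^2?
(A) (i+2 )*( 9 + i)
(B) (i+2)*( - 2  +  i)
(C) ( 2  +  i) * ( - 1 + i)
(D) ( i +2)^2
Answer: B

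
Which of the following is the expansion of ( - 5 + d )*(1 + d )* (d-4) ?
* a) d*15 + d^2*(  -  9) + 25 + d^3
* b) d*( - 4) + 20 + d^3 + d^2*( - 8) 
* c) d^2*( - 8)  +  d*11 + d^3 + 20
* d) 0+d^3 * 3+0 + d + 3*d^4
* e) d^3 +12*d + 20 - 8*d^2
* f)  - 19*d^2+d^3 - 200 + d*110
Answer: c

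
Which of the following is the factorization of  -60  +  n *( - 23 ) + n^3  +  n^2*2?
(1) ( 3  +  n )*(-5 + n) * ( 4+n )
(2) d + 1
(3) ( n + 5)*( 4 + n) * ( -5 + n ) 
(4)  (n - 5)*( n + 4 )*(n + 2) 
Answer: 1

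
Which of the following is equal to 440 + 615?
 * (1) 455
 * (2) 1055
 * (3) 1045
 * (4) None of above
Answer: 2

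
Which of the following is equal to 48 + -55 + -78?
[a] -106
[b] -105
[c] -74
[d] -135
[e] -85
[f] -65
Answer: e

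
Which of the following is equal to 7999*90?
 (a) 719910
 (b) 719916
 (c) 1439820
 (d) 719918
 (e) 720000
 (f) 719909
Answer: a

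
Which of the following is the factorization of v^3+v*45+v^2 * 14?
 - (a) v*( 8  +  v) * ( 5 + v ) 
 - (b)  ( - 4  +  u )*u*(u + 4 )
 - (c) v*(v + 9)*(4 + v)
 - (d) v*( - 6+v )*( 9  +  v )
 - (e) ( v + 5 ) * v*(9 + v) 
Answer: e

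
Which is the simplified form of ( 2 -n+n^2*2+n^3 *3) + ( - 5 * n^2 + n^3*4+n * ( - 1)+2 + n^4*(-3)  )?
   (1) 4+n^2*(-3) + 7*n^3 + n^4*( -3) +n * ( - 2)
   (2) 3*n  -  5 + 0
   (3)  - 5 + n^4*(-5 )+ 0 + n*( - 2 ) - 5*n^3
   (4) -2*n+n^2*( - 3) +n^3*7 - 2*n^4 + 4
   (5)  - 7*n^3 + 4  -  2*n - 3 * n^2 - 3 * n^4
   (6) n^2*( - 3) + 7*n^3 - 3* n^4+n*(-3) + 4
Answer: 1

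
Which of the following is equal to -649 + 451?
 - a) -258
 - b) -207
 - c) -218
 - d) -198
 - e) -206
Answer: d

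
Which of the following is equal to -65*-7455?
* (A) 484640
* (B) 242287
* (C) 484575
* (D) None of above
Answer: C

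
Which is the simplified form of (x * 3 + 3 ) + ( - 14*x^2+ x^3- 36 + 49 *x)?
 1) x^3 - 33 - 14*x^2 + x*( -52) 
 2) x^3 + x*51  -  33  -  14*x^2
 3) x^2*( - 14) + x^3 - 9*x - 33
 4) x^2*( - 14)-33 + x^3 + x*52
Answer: 4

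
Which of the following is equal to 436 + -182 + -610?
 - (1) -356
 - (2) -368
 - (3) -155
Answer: 1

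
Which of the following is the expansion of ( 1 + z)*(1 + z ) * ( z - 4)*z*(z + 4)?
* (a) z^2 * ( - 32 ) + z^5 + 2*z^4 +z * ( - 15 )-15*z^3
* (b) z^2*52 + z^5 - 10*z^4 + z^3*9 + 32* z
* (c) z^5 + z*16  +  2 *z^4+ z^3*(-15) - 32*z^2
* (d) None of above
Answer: d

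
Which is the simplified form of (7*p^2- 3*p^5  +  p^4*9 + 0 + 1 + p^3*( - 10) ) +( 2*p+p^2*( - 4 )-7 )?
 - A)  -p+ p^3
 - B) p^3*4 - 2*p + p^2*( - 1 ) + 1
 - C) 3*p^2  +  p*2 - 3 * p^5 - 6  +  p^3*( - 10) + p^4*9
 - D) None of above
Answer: C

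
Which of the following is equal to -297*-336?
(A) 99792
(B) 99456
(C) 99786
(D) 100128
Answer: A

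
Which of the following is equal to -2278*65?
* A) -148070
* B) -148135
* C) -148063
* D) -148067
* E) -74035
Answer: A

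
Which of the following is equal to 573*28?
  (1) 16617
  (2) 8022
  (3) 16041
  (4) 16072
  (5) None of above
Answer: 5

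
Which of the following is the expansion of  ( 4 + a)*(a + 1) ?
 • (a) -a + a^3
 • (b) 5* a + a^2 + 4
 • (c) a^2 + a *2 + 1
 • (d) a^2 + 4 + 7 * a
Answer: b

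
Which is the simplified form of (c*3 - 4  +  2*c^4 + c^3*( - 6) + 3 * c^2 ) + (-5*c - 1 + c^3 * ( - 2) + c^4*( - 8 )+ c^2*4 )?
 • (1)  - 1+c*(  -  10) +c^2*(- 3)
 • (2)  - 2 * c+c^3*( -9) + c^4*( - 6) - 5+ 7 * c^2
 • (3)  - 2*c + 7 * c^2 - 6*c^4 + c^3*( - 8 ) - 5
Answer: 3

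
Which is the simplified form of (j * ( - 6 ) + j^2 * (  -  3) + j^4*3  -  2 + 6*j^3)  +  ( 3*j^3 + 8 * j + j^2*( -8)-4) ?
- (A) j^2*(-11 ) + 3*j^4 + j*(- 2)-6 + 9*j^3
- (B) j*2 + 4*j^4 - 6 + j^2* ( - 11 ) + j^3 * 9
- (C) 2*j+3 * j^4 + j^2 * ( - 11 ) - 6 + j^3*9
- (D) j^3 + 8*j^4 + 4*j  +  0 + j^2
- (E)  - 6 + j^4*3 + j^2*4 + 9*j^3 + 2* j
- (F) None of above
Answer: C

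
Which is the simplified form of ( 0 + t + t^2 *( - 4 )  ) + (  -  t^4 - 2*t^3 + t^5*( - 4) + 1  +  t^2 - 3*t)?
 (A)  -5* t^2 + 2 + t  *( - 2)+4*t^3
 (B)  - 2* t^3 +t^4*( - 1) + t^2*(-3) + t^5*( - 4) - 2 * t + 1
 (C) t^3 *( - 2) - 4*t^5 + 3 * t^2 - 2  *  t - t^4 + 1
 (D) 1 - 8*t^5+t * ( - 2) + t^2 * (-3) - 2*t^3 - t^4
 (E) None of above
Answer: B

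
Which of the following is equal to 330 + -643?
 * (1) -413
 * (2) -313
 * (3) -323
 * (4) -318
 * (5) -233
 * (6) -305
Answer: 2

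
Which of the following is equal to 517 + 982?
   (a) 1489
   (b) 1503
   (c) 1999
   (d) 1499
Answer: d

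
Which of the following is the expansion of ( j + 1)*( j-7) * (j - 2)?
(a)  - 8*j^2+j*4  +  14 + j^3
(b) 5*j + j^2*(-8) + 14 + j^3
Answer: b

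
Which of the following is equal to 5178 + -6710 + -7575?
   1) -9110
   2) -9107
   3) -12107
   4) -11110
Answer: 2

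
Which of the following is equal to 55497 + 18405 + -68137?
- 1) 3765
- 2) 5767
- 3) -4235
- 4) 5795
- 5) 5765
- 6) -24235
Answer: 5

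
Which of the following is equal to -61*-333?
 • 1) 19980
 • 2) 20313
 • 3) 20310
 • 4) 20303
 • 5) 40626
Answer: 2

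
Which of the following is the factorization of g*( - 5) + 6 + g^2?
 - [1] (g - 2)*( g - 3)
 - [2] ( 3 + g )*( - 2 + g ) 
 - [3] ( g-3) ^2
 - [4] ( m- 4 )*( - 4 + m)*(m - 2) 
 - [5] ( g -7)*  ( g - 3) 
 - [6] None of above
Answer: 1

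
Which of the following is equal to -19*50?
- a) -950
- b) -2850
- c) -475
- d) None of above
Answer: a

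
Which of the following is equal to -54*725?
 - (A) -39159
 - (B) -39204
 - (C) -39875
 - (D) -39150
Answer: D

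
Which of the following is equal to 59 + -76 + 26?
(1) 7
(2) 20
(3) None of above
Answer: 3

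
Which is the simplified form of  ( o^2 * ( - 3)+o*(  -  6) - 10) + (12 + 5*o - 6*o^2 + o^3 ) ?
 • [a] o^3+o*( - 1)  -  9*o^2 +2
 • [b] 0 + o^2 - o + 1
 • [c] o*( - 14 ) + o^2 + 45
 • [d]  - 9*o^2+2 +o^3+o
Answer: a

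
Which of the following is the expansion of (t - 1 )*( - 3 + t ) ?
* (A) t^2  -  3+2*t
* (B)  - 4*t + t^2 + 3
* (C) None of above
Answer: B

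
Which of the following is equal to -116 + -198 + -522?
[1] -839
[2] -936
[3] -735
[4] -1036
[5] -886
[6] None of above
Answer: 6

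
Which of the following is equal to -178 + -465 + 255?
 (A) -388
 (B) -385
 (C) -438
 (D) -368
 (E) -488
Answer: A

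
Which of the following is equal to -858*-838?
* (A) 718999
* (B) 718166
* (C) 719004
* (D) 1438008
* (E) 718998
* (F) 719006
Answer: C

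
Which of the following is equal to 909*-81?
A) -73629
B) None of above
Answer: A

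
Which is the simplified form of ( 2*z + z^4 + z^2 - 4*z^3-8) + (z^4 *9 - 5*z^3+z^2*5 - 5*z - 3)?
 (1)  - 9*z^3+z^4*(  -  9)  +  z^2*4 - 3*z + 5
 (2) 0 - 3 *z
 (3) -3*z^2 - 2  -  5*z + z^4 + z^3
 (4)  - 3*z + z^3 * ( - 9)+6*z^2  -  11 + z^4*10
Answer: 4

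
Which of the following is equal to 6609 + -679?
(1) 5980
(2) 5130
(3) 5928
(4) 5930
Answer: 4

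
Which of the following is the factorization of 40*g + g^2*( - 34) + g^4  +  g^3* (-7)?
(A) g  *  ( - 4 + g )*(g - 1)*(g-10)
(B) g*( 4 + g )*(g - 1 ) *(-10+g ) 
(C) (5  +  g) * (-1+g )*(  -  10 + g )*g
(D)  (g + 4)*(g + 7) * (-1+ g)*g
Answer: B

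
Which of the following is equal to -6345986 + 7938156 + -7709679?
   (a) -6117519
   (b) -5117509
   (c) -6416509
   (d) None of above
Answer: d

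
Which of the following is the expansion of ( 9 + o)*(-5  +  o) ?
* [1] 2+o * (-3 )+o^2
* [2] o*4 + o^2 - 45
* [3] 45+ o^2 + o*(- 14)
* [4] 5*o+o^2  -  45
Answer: 2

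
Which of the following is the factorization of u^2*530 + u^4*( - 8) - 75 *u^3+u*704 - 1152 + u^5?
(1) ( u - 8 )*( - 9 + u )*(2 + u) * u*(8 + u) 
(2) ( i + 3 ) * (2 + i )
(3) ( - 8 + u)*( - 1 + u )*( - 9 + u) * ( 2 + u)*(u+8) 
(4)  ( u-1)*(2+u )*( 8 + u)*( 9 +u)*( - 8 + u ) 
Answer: 3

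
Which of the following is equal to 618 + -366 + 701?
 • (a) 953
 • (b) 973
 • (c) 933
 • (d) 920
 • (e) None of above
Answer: a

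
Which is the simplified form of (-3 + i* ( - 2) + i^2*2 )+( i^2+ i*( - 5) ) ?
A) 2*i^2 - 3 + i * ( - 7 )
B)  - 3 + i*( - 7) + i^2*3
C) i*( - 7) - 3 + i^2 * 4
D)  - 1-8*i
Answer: B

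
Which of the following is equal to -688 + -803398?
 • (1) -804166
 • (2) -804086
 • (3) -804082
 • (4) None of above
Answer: 2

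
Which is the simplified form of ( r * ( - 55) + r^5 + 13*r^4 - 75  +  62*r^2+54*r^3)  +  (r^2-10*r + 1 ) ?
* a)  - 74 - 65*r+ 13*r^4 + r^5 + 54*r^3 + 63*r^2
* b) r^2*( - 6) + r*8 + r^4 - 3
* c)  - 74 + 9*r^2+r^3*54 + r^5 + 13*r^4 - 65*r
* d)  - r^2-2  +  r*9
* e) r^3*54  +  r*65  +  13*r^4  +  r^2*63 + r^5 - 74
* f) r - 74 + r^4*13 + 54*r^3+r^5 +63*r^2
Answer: a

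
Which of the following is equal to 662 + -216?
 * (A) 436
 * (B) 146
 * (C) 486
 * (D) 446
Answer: D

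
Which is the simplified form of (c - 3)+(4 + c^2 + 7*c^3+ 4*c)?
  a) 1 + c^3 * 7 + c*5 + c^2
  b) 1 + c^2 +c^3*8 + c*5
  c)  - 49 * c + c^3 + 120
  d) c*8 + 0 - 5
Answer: a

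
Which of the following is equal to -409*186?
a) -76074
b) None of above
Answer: a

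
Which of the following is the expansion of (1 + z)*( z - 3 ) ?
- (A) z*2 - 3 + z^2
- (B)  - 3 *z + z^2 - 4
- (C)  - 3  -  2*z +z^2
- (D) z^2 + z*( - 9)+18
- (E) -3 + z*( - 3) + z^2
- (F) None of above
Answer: C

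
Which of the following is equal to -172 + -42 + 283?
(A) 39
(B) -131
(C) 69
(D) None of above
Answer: C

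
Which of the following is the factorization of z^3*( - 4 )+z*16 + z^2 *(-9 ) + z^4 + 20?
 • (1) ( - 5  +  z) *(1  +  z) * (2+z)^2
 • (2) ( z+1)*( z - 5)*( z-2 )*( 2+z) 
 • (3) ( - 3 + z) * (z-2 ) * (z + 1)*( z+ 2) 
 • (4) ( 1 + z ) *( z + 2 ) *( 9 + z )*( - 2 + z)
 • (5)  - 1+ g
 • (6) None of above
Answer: 2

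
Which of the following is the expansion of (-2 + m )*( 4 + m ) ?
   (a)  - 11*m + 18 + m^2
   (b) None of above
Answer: b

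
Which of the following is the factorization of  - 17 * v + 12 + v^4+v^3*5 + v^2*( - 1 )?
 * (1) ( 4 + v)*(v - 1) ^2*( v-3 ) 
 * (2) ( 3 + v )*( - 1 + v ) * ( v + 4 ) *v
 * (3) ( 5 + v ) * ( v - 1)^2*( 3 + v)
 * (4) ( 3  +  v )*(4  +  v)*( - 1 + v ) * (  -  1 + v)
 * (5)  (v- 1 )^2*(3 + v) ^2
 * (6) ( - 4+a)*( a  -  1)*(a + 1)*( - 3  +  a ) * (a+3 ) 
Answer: 4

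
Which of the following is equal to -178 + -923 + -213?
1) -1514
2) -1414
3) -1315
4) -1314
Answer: 4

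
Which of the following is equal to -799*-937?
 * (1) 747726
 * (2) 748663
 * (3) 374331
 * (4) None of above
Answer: 2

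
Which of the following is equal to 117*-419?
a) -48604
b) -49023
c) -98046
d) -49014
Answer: b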